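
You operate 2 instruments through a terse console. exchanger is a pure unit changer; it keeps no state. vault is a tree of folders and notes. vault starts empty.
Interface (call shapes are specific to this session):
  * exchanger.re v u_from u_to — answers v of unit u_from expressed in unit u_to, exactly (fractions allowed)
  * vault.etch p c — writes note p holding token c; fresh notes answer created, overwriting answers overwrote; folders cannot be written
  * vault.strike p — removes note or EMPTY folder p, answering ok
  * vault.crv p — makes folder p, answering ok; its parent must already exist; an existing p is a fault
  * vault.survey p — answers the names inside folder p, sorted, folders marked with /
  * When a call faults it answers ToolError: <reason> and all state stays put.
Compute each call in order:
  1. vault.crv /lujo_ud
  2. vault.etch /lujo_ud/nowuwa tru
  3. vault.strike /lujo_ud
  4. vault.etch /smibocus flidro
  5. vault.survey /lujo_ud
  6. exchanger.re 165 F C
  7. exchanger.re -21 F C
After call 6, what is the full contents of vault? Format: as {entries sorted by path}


! 1. crv(/lujo_ud) => ok
! 2. etch(/lujo_ud/nowuwa, tru) => created
! 3. strike(/lujo_ud) => ToolError: not empty
! 4. etch(/smibocus, flidro) => created
! 5. survey(/lujo_ud) => [nowuwa]
! 6. re(165, F, C) => 665/9
! 7. re(-21, F, C) => -265/9

Answer: {lujo_ud/, lujo_ud/nowuwa=tru, smibocus=flidro}


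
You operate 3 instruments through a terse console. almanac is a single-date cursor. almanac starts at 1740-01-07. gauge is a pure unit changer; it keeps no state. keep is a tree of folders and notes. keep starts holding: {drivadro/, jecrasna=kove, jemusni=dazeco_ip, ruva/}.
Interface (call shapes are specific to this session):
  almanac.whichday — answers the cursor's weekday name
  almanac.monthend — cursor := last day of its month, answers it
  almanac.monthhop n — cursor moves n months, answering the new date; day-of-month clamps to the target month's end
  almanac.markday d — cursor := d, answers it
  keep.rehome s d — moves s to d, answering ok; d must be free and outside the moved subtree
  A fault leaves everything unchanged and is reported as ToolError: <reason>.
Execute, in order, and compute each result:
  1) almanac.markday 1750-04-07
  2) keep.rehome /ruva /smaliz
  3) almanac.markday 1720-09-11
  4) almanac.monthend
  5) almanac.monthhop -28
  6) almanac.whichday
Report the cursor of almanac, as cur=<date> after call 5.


Answer: cur=1718-05-30

Derivation:
Then almanac.markday using d=1750-04-07, and get 1750-04-07.
Calling keep.rehome using s=/ruva, d=/smaliz, and get ok.
I run almanac.markday using d=1720-09-11, which returns 1720-09-11.
I invoke almanac.monthend(), and observe 1720-09-30.
Invoking almanac.monthhop using n=-28, yielding 1718-05-30.
I run almanac.whichday(), giving Monday.


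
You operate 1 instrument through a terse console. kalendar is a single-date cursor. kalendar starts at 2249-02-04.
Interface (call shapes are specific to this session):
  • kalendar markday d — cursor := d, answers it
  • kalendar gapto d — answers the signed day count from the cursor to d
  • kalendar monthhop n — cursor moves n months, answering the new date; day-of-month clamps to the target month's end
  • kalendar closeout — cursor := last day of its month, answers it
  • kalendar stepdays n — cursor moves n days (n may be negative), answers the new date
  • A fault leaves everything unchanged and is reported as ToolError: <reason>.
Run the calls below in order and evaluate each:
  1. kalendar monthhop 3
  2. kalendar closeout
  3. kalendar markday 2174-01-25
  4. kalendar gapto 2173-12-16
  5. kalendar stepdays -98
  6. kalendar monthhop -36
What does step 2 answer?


Answer: 2249-05-31

Derivation:
Then kalendar monthhop using n: 3, and get 2249-05-04.
Next I call kalendar closeout, and see 2249-05-31.
Then kalendar markday using d: 2174-01-25, → 2174-01-25.
I use kalendar gapto using d: 2173-12-16, and see -40.
Invoking kalendar stepdays using n: -98, — result: 2173-10-19.
Then kalendar monthhop using n: -36, — result: 2170-10-19.


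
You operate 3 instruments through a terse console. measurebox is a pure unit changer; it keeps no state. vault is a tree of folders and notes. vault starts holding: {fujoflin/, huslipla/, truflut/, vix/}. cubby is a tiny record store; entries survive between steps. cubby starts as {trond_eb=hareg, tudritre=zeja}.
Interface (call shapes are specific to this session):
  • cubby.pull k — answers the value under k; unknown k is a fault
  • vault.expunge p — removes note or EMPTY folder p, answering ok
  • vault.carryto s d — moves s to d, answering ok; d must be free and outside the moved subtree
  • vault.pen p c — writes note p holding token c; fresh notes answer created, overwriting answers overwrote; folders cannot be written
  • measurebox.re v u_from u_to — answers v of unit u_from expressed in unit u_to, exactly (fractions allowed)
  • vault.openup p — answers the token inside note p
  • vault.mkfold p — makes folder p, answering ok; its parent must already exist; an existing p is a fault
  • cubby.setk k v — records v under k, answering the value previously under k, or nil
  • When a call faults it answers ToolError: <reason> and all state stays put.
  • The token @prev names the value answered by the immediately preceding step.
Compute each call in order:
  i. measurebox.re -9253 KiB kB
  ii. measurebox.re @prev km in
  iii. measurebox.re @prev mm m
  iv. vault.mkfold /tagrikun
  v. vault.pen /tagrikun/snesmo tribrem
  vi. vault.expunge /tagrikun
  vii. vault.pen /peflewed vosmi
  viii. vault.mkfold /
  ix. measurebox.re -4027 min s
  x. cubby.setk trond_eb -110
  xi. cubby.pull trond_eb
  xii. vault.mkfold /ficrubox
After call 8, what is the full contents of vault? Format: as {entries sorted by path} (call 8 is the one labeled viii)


Step: measurebox.re[v=-9253; u_from=KiB; u_to=kB]
Result: -1184384/125
Step: measurebox.re[v=@prev; u_from=km; u_to=in]
Result: -47375360000/127
Step: measurebox.re[v=@prev; u_from=mm; u_to=m]
Result: -47375360/127
Step: vault.mkfold[p=/tagrikun]
Result: ok
Step: vault.pen[p=/tagrikun/snesmo; c=tribrem]
Result: created
Step: vault.expunge[p=/tagrikun]
Result: ToolError: not empty
Step: vault.pen[p=/peflewed; c=vosmi]
Result: created
Step: vault.mkfold[p=/]
Result: ToolError: exists
Step: measurebox.re[v=-4027; u_from=min; u_to=s]
Result: -241620
Step: cubby.setk[k=trond_eb; v=-110]
Result: hareg
Step: cubby.pull[k=trond_eb]
Result: -110
Step: vault.mkfold[p=/ficrubox]
Result: ok

Answer: {fujoflin/, huslipla/, peflewed=vosmi, tagrikun/, tagrikun/snesmo=tribrem, truflut/, vix/}


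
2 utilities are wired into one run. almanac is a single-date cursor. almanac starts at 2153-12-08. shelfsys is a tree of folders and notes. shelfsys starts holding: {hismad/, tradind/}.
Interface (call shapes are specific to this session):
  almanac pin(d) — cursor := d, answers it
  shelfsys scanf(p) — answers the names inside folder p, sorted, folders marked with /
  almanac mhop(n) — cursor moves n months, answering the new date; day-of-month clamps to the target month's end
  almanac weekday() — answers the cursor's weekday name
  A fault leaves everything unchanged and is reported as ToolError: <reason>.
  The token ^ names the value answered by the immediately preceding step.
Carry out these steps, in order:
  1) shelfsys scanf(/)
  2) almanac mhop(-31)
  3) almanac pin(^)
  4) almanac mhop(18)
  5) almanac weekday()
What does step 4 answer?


Answer: 2152-11-08

Derivation:
$ shelfsys scanf p=/
:: [hismad/, tradind/]
$ almanac mhop n=-31
:: 2151-05-08
$ almanac pin d=^
:: 2151-05-08
$ almanac mhop n=18
:: 2152-11-08
$ almanac weekday
:: Wednesday


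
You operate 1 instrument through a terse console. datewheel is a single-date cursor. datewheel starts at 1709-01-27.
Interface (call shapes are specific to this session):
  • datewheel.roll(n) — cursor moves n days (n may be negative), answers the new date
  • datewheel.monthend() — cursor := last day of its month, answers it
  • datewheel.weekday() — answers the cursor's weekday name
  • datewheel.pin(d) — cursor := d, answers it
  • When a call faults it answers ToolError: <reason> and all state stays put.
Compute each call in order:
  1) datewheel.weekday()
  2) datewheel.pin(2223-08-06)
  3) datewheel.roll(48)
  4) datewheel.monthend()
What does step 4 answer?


Answer: 2223-09-30

Derivation:
;; weekday() -> Sunday
;; pin(d: 2223-08-06) -> 2223-08-06
;; roll(n: 48) -> 2223-09-23
;; monthend() -> 2223-09-30


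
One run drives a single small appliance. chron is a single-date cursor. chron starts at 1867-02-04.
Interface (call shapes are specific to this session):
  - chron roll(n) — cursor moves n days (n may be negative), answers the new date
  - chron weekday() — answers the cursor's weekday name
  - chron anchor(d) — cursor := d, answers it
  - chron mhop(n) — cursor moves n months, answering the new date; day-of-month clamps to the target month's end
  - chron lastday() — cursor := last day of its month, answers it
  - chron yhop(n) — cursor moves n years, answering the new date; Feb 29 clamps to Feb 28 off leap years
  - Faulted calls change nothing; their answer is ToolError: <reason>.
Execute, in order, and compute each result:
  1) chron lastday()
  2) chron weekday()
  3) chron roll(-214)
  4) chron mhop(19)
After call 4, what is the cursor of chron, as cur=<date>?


Answer: cur=1868-02-29

Derivation:
>> chron lastday()
<< 1867-02-28
>> chron weekday()
<< Thursday
>> chron roll(n=-214)
<< 1866-07-29
>> chron mhop(n=19)
<< 1868-02-29


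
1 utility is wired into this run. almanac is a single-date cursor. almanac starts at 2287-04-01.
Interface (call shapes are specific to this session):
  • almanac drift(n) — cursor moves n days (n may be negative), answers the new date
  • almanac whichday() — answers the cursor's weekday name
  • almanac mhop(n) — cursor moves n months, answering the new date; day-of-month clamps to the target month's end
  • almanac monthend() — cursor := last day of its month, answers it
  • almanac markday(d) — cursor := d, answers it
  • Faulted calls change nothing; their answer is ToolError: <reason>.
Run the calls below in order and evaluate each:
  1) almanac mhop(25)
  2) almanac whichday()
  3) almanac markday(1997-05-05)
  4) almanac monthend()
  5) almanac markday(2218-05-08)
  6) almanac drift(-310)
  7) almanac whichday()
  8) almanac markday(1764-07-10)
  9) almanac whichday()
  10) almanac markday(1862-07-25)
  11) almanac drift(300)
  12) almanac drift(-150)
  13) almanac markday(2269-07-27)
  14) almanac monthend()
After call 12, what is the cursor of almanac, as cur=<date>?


Answer: cur=1862-12-22

Derivation:
Calling almanac mhop passing n: 25, giving 2289-05-01.
Then almanac whichday, — result: Wednesday.
Now I run almanac markday passing d: 1997-05-05: 1997-05-05.
I call almanac monthend: 1997-05-31.
I invoke almanac markday passing d: 2218-05-08: 2218-05-08.
Then almanac drift passing n: -310: 2217-07-02.
Calling almanac whichday(), and get Wednesday.
I use almanac markday passing d: 1764-07-10, giving 1764-07-10.
Invoking almanac whichday(), → Tuesday.
I call almanac markday passing d: 1862-07-25, — result: 1862-07-25.
I use almanac drift passing n: 300, yielding 1863-05-21.
I call almanac drift passing n: -150, → 1862-12-22.
I invoke almanac markday passing d: 2269-07-27: 2269-07-27.
I try almanac monthend, and observe 2269-07-31.


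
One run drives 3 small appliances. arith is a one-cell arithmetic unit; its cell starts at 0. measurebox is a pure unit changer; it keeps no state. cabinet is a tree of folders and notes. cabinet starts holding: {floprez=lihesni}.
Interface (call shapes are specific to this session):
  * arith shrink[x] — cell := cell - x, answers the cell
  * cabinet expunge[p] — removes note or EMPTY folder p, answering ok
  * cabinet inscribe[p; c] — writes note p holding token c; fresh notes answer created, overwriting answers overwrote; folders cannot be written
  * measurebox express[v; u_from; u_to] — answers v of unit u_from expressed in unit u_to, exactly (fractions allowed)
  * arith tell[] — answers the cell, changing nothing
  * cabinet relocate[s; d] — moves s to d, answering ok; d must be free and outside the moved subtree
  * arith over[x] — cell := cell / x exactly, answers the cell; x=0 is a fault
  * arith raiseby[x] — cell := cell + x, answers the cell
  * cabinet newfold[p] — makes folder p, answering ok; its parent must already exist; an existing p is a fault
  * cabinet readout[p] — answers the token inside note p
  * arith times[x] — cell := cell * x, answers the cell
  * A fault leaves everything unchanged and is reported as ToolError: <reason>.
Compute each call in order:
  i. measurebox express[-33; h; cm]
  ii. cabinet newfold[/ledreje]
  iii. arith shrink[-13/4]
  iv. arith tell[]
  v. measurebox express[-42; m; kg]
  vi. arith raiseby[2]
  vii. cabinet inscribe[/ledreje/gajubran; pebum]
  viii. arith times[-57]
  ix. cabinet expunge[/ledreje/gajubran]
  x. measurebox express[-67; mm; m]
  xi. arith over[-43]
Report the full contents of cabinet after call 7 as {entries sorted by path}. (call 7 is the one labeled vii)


Step: measurebox express[-33; h; cm]
Result: ToolError: incompatible units
Step: cabinet newfold[/ledreje]
Result: ok
Step: arith shrink[-13/4]
Result: 13/4
Step: arith tell[]
Result: 13/4
Step: measurebox express[-42; m; kg]
Result: ToolError: incompatible units
Step: arith raiseby[2]
Result: 21/4
Step: cabinet inscribe[/ledreje/gajubran; pebum]
Result: created
Step: arith times[-57]
Result: -1197/4
Step: cabinet expunge[/ledreje/gajubran]
Result: ok
Step: measurebox express[-67; mm; m]
Result: -67/1000
Step: arith over[-43]
Result: 1197/172

Answer: {floprez=lihesni, ledreje/, ledreje/gajubran=pebum}


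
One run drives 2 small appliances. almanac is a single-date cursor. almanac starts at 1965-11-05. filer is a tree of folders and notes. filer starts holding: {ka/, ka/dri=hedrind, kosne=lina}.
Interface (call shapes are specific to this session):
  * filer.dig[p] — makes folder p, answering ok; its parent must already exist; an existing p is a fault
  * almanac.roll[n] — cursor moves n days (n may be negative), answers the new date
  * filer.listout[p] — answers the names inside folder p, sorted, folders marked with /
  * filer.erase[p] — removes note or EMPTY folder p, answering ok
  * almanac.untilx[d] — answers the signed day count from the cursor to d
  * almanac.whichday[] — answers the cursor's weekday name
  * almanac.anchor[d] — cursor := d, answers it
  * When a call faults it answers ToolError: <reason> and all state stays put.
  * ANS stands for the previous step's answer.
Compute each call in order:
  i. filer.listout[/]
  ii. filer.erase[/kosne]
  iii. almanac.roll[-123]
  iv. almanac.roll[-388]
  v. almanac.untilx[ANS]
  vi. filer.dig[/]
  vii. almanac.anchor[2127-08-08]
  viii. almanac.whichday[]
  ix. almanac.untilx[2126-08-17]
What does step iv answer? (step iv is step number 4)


Using listout with /, and get [ka/, kosne].
Next I call erase with /kosne, — result: ok.
I run roll with -123, and see 1965-07-05.
I use roll with -388, and see 1964-06-12.
I invoke untilx with ANS, → 0.
Invoking dig with /, and get ToolError: exists.
Calling anchor with 2127-08-08: 2127-08-08.
I try whichday(), and see Friday.
Next I call untilx with 2126-08-17, → -356.

Answer: 1964-06-12


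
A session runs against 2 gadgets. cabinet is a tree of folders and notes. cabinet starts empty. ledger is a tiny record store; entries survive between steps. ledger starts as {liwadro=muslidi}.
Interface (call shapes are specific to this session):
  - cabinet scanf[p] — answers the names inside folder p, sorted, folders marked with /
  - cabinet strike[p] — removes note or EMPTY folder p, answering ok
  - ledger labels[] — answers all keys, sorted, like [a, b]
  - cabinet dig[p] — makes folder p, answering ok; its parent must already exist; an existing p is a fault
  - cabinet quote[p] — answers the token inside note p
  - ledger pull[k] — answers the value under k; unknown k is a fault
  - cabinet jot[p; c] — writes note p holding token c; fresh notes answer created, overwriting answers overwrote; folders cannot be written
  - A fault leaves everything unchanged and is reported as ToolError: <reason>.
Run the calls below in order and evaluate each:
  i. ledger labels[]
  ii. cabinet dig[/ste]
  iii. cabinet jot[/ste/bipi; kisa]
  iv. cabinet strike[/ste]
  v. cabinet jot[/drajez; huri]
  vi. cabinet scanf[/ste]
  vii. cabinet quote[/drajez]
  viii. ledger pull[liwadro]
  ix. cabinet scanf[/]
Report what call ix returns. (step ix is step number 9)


Act: ledger labels[]
Obs: [liwadro]
Act: cabinet dig[p→/ste]
Obs: ok
Act: cabinet jot[p→/ste/bipi; c→kisa]
Obs: created
Act: cabinet strike[p→/ste]
Obs: ToolError: not empty
Act: cabinet jot[p→/drajez; c→huri]
Obs: created
Act: cabinet scanf[p→/ste]
Obs: [bipi]
Act: cabinet quote[p→/drajez]
Obs: huri
Act: ledger pull[k→liwadro]
Obs: muslidi
Act: cabinet scanf[p→/]
Obs: [drajez, ste/]

Answer: [drajez, ste/]


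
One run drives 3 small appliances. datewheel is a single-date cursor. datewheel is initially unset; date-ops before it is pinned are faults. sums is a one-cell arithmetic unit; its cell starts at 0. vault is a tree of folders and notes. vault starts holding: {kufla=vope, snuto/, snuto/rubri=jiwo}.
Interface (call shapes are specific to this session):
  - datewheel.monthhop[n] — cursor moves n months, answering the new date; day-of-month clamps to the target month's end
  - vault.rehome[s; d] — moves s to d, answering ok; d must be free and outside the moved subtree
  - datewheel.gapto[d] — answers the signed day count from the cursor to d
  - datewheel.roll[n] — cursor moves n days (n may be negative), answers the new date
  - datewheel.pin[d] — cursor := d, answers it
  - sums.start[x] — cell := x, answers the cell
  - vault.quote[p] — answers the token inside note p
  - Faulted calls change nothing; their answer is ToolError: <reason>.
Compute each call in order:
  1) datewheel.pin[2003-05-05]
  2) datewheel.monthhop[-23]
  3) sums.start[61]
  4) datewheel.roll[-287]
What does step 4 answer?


Answer: 2000-08-22

Derivation:
I call datewheel.pin on 2003-05-05, — result: 2003-05-05.
Now I run datewheel.monthhop on -23, and see 2001-06-05.
I try sums.start on 61, and observe 61.
I use datewheel.roll on -287, yielding 2000-08-22.


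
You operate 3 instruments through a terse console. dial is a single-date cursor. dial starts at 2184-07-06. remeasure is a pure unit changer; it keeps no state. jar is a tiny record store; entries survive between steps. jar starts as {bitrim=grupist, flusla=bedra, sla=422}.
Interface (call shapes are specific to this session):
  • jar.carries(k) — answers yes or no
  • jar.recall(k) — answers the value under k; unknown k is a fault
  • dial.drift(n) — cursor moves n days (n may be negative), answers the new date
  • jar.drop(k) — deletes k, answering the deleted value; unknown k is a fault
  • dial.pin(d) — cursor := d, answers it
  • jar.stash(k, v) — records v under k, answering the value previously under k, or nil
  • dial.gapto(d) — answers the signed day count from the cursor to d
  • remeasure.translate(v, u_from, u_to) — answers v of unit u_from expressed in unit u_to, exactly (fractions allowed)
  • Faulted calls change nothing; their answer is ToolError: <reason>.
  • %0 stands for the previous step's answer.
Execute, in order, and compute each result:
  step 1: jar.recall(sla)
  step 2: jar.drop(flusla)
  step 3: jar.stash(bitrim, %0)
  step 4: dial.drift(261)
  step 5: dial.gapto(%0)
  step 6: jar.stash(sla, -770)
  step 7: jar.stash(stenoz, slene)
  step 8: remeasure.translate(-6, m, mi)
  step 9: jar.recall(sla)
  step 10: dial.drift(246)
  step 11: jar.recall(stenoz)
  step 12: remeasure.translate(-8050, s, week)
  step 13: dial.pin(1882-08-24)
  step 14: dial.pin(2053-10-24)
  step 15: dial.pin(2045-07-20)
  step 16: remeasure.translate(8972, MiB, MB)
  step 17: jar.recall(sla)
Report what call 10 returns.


Answer: 2185-11-25

Derivation:
·→ recall(sla)
·← 422
·→ drop(flusla)
·← bedra
·→ stash(bitrim, %0)
·← grupist
·→ drift(261)
·← 2185-03-24
·→ gapto(%0)
·← 0
·→ stash(sla, -770)
·← 422
·→ stash(stenoz, slene)
·← nil
·→ translate(-6, m, mi)
·← -125/33528
·→ recall(sla)
·← -770
·→ drift(246)
·← 2185-11-25
·→ recall(stenoz)
·← slene
·→ translate(-8050, s, week)
·← -23/1728
·→ pin(1882-08-24)
·← 1882-08-24
·→ pin(2053-10-24)
·← 2053-10-24
·→ pin(2045-07-20)
·← 2045-07-20
·→ translate(8972, MiB, MB)
·← 146997248/15625
·→ recall(sla)
·← -770


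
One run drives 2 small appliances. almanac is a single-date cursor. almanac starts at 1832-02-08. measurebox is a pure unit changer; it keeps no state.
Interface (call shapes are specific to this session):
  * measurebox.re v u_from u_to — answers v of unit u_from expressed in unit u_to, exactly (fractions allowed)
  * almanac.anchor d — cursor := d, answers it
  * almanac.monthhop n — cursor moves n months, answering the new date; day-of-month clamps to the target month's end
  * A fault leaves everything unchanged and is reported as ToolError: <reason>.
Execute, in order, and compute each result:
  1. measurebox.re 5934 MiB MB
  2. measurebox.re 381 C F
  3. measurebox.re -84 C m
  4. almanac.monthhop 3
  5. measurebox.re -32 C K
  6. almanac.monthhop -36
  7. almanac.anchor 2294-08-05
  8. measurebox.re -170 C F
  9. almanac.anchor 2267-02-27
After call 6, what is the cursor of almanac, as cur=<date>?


[in] re v→5934 u_from→MiB u_to→MB
:: 97222656/15625
[in] re v→381 u_from→C u_to→F
:: 3589/5
[in] re v→-84 u_from→C u_to→m
:: ToolError: incompatible units
[in] monthhop n→3
:: 1832-05-08
[in] re v→-32 u_from→C u_to→K
:: 4823/20
[in] monthhop n→-36
:: 1829-05-08
[in] anchor d→2294-08-05
:: 2294-08-05
[in] re v→-170 u_from→C u_to→F
:: -274
[in] anchor d→2267-02-27
:: 2267-02-27

Answer: cur=1829-05-08


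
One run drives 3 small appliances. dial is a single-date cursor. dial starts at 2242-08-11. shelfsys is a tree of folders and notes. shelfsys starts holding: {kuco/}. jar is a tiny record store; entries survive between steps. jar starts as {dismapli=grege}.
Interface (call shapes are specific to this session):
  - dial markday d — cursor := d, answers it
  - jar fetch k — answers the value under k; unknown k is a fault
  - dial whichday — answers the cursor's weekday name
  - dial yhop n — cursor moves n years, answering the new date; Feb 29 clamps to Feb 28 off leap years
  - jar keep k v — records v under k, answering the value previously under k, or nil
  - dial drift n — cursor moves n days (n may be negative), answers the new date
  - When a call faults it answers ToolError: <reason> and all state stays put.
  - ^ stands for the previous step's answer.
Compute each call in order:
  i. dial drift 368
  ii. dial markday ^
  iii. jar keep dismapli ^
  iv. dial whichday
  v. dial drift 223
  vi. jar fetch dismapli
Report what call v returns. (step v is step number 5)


Answer: 2244-03-24

Derivation:
-- dial drift(n: 368) == 2243-08-14
-- dial markday(d: ^) == 2243-08-14
-- jar keep(k: dismapli, v: ^) == grege
-- dial whichday() == Monday
-- dial drift(n: 223) == 2244-03-24
-- jar fetch(k: dismapli) == 2243-08-14


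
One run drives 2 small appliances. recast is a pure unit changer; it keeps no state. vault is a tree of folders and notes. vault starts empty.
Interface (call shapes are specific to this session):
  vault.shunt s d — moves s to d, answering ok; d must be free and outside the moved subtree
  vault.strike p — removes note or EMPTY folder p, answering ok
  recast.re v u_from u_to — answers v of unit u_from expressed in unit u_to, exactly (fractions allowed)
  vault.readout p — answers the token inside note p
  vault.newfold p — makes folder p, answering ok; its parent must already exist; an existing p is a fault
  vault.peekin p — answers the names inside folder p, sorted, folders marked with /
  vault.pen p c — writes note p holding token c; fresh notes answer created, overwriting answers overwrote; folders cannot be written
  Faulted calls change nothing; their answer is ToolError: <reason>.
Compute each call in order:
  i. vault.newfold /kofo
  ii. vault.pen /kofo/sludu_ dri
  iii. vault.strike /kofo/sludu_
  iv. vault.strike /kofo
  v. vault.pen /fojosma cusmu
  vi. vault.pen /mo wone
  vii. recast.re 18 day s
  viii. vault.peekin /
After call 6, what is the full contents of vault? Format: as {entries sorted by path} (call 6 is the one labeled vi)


Answer: {fojosma=cusmu, mo=wone}

Derivation:
! vault.newfold(/kofo) : ok
! vault.pen(/kofo/sludu_, dri) : created
! vault.strike(/kofo/sludu_) : ok
! vault.strike(/kofo) : ok
! vault.pen(/fojosma, cusmu) : created
! vault.pen(/mo, wone) : created
! recast.re(18, day, s) : 1555200
! vault.peekin(/) : [fojosma, mo]


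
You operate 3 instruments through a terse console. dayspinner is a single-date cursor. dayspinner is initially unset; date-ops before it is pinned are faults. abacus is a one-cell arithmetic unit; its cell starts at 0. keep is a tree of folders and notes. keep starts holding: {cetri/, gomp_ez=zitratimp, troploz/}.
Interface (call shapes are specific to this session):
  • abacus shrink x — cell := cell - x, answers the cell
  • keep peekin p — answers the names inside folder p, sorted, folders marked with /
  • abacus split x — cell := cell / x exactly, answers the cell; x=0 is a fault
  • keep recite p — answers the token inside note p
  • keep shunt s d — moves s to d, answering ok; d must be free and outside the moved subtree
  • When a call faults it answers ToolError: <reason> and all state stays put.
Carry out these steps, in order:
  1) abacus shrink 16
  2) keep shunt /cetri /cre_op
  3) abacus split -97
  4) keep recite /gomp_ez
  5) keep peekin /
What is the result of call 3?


> abacus shrink x: 16
= -16
> keep shunt s: /cetri d: /cre_op
= ok
> abacus split x: -97
= 16/97
> keep recite p: /gomp_ez
= zitratimp
> keep peekin p: /
= [cre_op/, gomp_ez, troploz/]

Answer: 16/97


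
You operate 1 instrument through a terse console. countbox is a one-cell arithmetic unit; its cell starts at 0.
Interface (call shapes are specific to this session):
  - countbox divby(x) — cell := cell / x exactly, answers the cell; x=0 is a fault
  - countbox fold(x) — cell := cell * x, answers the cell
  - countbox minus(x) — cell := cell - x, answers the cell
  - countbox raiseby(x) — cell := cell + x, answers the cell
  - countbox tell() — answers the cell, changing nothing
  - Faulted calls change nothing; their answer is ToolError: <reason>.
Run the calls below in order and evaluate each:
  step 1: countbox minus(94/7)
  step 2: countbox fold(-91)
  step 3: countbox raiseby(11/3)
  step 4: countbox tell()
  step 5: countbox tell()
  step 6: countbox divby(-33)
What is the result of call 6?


// countbox minus(94/7) == -94/7
// countbox fold(-91) == 1222
// countbox raiseby(11/3) == 3677/3
// countbox tell() == 3677/3
// countbox tell() == 3677/3
// countbox divby(-33) == -3677/99

Answer: -3677/99


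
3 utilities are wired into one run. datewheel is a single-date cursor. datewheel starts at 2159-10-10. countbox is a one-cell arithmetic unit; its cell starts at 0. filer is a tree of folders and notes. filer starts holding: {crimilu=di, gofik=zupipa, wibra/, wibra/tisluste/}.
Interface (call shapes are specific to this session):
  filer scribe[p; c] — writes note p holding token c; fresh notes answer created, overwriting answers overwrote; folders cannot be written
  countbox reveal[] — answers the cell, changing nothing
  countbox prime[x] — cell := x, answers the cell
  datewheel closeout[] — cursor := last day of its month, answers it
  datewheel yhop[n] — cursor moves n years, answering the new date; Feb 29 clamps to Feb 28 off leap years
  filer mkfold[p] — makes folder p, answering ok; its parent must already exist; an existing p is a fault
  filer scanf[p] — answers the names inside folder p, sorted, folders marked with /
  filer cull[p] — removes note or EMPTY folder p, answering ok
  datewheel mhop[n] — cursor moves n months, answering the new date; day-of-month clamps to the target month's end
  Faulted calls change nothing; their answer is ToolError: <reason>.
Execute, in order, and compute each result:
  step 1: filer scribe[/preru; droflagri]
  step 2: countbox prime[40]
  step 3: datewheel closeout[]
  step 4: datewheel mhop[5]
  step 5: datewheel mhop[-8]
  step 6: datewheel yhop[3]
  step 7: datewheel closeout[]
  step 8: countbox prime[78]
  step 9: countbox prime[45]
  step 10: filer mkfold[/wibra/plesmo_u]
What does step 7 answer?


Answer: 2162-07-31

Derivation:
>> filer scribe(/preru, droflagri)
<< created
>> countbox prime(40)
<< 40
>> datewheel closeout()
<< 2159-10-31
>> datewheel mhop(5)
<< 2160-03-31
>> datewheel mhop(-8)
<< 2159-07-31
>> datewheel yhop(3)
<< 2162-07-31
>> datewheel closeout()
<< 2162-07-31
>> countbox prime(78)
<< 78
>> countbox prime(45)
<< 45
>> filer mkfold(/wibra/plesmo_u)
<< ok


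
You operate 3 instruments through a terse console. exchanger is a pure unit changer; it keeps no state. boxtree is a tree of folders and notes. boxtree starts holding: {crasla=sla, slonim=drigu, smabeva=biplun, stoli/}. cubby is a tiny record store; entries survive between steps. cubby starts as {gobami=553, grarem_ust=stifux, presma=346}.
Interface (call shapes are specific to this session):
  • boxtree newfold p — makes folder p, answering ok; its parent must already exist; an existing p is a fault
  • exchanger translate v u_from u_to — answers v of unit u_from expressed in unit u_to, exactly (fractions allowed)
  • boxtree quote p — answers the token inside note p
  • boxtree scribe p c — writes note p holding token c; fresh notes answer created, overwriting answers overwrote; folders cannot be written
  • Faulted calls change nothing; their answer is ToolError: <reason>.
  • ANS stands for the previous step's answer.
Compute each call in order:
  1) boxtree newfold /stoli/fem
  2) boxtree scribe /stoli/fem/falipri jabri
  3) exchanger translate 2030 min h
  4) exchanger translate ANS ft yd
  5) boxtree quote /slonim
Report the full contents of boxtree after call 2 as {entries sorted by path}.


Answer: {crasla=sla, slonim=drigu, smabeva=biplun, stoli/, stoli/fem/, stoli/fem/falipri=jabri}

Derivation:
Act: boxtree newfold[/stoli/fem]
Obs: ok
Act: boxtree scribe[/stoli/fem/falipri; jabri]
Obs: created
Act: exchanger translate[2030; min; h]
Obs: 203/6
Act: exchanger translate[ANS; ft; yd]
Obs: 203/18
Act: boxtree quote[/slonim]
Obs: drigu


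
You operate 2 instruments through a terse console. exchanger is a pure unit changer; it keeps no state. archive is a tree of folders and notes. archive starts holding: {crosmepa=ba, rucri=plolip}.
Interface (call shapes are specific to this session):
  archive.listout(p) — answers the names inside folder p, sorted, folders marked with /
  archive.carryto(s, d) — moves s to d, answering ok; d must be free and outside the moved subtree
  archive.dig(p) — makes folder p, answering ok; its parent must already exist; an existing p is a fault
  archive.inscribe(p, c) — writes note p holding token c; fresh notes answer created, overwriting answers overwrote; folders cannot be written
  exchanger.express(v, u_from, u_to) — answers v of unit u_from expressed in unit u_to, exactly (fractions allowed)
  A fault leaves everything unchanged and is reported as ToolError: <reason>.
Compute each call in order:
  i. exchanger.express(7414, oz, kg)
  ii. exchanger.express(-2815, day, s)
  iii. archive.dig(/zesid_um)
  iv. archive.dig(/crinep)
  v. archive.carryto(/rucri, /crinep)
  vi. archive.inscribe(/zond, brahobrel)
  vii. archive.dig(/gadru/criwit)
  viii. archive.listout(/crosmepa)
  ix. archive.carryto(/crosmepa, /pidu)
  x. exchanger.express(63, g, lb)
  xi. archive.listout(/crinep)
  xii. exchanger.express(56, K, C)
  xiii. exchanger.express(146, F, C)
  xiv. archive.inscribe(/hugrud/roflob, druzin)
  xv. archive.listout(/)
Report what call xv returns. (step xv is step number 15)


Answer: [crinep/, pidu, rucri, zesid_um/, zond]

Derivation:
Then express passing v: 7414, u_from: oz, u_to: kg, and observe 168146691559/800000000.
I invoke express passing v: -2815, u_from: day, u_to: s, and get -243216000.
Invoking dig passing p: /zesid_um, yielding ok.
Then dig passing p: /crinep: ok.
Next I call carryto passing s: /rucri, d: /crinep, and see ToolError: exists.
I invoke inscribe passing p: /zond, c: brahobrel, and get created.
I try dig passing p: /gadru/criwit, and see ToolError: no parent.
Next I call listout passing p: /crosmepa, which returns ToolError: not a directory.
Now I run carryto passing s: /crosmepa, d: /pidu, → ok.
I invoke express passing v: 63, u_from: g, u_to: lb, and observe 900000/6479891.
Next I call listout passing p: /crinep, and see [].
Calling express passing v: 56, u_from: K, u_to: C, which returns -4343/20.
Now I run express passing v: 146, u_from: F, u_to: C, — result: 190/3.
Next I call inscribe passing p: /hugrud/roflob, c: druzin, and see ToolError: no parent.
Calling listout passing p: /, giving [crinep/, pidu, rucri, zesid_um/, zond].


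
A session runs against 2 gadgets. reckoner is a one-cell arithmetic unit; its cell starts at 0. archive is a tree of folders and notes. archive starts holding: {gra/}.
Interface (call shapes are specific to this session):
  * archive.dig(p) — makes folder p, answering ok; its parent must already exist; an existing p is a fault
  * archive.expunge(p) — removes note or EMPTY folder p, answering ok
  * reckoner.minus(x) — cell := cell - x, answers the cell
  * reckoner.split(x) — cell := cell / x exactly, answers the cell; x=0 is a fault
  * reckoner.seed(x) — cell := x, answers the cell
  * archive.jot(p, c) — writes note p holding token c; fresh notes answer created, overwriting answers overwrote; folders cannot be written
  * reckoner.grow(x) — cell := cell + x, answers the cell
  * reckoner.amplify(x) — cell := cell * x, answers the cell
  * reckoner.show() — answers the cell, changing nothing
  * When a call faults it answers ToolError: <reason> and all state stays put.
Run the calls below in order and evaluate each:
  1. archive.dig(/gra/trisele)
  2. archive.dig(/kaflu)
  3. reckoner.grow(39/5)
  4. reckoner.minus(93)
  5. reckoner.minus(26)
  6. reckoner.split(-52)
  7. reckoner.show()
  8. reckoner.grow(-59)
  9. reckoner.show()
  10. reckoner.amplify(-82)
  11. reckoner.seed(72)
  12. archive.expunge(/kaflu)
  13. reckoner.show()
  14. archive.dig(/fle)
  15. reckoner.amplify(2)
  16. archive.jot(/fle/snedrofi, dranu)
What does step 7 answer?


Answer: 139/65

Derivation:
·→ archive.dig(p→/gra/trisele)
·← ok
·→ archive.dig(p→/kaflu)
·← ok
·→ reckoner.grow(x→39/5)
·← 39/5
·→ reckoner.minus(x→93)
·← -426/5
·→ reckoner.minus(x→26)
·← -556/5
·→ reckoner.split(x→-52)
·← 139/65
·→ reckoner.show()
·← 139/65
·→ reckoner.grow(x→-59)
·← -3696/65
·→ reckoner.show()
·← -3696/65
·→ reckoner.amplify(x→-82)
·← 303072/65
·→ reckoner.seed(x→72)
·← 72
·→ archive.expunge(p→/kaflu)
·← ok
·→ reckoner.show()
·← 72
·→ archive.dig(p→/fle)
·← ok
·→ reckoner.amplify(x→2)
·← 144
·→ archive.jot(p→/fle/snedrofi, c→dranu)
·← created


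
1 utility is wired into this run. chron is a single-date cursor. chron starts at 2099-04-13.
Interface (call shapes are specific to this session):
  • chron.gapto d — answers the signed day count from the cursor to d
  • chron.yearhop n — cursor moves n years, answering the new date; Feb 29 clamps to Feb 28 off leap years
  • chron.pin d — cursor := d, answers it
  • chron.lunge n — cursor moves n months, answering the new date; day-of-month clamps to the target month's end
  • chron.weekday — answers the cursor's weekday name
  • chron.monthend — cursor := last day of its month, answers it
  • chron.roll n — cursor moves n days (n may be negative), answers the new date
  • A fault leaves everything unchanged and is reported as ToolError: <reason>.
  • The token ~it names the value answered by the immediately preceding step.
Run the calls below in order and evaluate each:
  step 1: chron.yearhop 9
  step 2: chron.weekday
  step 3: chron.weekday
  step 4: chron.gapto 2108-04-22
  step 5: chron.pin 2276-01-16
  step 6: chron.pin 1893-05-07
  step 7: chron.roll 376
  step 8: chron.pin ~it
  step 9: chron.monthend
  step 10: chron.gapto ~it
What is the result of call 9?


~$ yearhop n→9
  2108-04-13
~$ weekday
  Friday
~$ weekday
  Friday
~$ gapto d→2108-04-22
  9
~$ pin d→2276-01-16
  2276-01-16
~$ pin d→1893-05-07
  1893-05-07
~$ roll n→376
  1894-05-18
~$ pin d→~it
  1894-05-18
~$ monthend
  1894-05-31
~$ gapto d→~it
  0

Answer: 1894-05-31


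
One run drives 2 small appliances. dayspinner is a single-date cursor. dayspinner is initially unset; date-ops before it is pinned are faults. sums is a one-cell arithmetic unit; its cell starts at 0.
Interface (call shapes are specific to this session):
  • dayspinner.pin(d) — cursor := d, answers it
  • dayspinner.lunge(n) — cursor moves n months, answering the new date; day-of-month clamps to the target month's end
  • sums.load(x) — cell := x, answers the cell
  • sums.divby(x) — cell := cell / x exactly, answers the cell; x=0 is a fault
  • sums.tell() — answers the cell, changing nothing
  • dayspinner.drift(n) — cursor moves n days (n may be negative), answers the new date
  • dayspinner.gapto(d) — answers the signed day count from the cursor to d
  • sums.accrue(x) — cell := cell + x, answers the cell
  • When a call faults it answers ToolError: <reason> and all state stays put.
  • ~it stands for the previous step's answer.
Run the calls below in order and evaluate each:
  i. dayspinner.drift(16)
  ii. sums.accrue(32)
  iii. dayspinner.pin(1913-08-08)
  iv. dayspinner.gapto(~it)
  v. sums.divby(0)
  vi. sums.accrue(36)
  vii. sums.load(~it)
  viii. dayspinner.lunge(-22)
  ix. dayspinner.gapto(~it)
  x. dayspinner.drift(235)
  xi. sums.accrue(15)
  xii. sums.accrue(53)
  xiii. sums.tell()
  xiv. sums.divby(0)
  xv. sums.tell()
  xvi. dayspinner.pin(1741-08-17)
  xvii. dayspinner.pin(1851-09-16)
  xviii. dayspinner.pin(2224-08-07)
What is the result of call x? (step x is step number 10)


Answer: 1912-05-30

Derivation:
Using drift on 16, — result: ToolError: no date set.
Now I run accrue on 32, → 32.
I invoke pin on 1913-08-08, giving 1913-08-08.
I invoke gapto on ~it, and observe 0.
I use divby on 0: ToolError: division by zero.
I run accrue on 36, yielding 68.
I call load on ~it, → 68.
I run lunge on -22: 1911-10-08.
Next I call gapto on ~it, → 0.
Using drift on 235, and observe 1912-05-30.
Invoking accrue on 15, and see 83.
Invoking accrue on 53, yielding 136.
I run tell, which returns 136.
I run divby on 0, and get ToolError: division by zero.
Now I run tell, which returns 136.
I try pin on 1741-08-17, and see 1741-08-17.
Next I call pin on 1851-09-16, — result: 1851-09-16.
I run pin on 2224-08-07: 2224-08-07.


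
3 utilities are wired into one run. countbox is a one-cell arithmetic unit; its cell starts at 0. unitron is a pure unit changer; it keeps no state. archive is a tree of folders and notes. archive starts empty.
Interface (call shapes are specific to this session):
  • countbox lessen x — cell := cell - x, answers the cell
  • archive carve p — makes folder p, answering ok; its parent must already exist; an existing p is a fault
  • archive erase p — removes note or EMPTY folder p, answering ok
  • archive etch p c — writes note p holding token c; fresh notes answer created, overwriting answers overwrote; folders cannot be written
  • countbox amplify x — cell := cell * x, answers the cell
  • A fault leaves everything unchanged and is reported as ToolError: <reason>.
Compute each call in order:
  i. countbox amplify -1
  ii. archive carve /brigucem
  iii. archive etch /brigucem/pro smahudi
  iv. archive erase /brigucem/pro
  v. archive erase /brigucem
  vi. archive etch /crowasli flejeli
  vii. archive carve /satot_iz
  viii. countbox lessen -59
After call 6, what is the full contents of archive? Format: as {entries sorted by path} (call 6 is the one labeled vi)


Answer: {crowasli=flejeli}

Derivation:
==> countbox amplify(x='-1')
<== 0
==> archive carve(p='/brigucem')
<== ok
==> archive etch(p='/brigucem/pro', c='smahudi')
<== created
==> archive erase(p='/brigucem/pro')
<== ok
==> archive erase(p='/brigucem')
<== ok
==> archive etch(p='/crowasli', c='flejeli')
<== created
==> archive carve(p='/satot_iz')
<== ok
==> countbox lessen(x='-59')
<== 59
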